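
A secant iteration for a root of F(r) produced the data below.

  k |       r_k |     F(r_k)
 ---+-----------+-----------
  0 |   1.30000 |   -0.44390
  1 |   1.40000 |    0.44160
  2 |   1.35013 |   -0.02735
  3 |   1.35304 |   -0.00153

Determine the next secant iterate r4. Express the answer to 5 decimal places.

1.35321

r4 = 1.35304 − (-0.00153)·(1.35304 − 1.35013) / (-0.00153 − (-0.02735))
   = 1.35304 − (-0.0000045)/(0.0258200) = 1.3532124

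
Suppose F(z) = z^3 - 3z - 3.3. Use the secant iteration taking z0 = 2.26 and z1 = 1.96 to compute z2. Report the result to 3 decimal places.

2.119

F(2.26) = 1.46318, F(1.96) = -1.65046
z2 = 1.96000 − (-1.65046)·(1.96000 − 2.26000) / (-1.65046 − 1.46318) = 1.96000 − (0.49514)/(-3.11364) = 2.11902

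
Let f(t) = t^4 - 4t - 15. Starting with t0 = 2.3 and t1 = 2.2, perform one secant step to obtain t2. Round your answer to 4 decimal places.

2.2090

f(2.3) = 3.784100, f(2.2) = -0.374400
t2 = 2.200000 − (-0.374400)·(2.200000 − 2.300000) / (-0.374400 − 3.784100) = 2.200000 − (0.037440)/(-4.158500) = 2.209003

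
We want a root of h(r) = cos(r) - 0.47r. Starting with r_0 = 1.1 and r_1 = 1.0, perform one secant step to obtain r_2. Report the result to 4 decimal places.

h(1.1) = -0.063404, h(1.0) = 0.070302
r_2 = 1.000000 − 0.070302·(1.000000 − 1.100000) / (0.070302 − (-0.063404)) = 1.000000 − (-0.007030)/(0.133706) = 1.052580

1.0526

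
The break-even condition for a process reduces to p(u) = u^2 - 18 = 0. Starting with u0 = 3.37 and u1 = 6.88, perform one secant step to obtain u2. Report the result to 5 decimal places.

4.01811

p(3.37) = -6.6431000, p(6.88) = 29.3344000
u2 = 6.8800000 − 29.3344000·(6.8800000 − 3.3700000) / (29.3344000 − (-6.6431000)) = 6.8800000 − (102.9637440)/(35.9775000) = 4.0181073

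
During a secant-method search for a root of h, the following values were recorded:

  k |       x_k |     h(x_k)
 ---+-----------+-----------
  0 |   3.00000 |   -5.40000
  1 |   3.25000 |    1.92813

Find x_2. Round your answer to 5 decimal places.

x_2 = 3.25000 − 1.92813·(3.25000 − 3.00000) / (1.92813 − (-5.40000))
   = 3.25000 − (0.4820325)/(7.3281300) = 3.1842216

3.18422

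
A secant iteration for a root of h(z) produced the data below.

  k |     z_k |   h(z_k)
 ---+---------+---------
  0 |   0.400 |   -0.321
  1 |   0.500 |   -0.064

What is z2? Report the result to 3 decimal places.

0.525

z2 = 0.500 − (-0.064)·(0.500 − 0.400) / (-0.064 − (-0.321))
   = 0.500 − (-0.00640)/(0.25700) = 0.52490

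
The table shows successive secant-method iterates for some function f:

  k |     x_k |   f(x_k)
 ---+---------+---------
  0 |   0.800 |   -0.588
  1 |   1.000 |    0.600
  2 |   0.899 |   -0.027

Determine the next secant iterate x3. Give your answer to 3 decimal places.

0.903

x3 = 0.899 − (-0.027)·(0.899 − 1.000) / (-0.027 − 0.600)
   = 0.899 − (0.00273)/(-0.62700) = 0.90335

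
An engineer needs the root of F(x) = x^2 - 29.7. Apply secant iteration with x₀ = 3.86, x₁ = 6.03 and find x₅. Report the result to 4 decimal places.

F(3.86) = -14.800400, F(6.03) = 6.660900
x₂ = 6.030000 − 6.660900·(6.030000 − 3.860000) / (6.660900 − (-14.800400)) = 6.030000 − (14.454153)/(21.461300) = 5.356502
F(5.356502) = -1.007892
x₃ = 5.356502 − (-1.007892)·(5.356502 − 6.030000) / (-1.007892 − 6.660900) = 5.356502 − (0.678813)/(-7.668792) = 5.445018
F(5.445018) = -0.051780
x₄ = 5.445018 − (-0.051780)·(5.445018 − 5.356502) / (-0.051780 − (-1.007892)) = 5.445018 − (-0.004583)/(0.956111) = 5.449812
F(5.449812) = 0.000447
x₅ = 5.449812 − 0.000447·(5.449812 − 5.445018) / (0.000447 − (-0.051780)) = 5.449812 − (0.000002)/(0.052228) = 5.449771

5.4498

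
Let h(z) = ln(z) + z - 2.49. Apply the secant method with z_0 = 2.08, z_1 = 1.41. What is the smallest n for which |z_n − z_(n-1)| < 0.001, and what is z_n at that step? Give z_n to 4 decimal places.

h(2.08) = 0.322368, h(1.41) = -0.736410
z_2 = 1.410000 − (-0.736410)·(-0.670000)/(-1.058778) = 1.876004;  |Δ| = 0.466004
h(1.876004) = 0.015148
z_3 = 1.876004 − 0.015148·(0.466004)/(0.751558) = 1.866611;  |Δ| = 0.009393
h(1.866611) = 0.000736
z_4 = 1.866611 − 0.000736·(-0.009393)/(-0.014412) = 1.866132;  |Δ| = 0.000480
|z_4 − z_3| = 0.000480 < 0.001

n = 4, z_n = 1.8661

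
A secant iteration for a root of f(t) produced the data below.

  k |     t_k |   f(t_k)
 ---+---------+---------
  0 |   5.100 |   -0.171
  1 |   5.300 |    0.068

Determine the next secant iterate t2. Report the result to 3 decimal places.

5.243

t2 = 5.300 − 0.068·(5.300 − 5.100) / (0.068 − (-0.171))
   = 5.300 − (0.01360)/(0.23900) = 5.24310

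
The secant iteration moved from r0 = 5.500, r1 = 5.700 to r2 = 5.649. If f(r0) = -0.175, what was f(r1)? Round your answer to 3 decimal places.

The secant line through (5.500, -0.175) and (5.700, f(r1)) crosses zero at r2 = 5.649.
So (5.500, -0.175), (5.700, f(r1)), (5.649, 0) are collinear:
f(r1) = -0.175 · (5.700 − 5.649) / (5.500 − 5.649) = -0.175 · (0.05100)/(-0.14900) = 0.05990

0.060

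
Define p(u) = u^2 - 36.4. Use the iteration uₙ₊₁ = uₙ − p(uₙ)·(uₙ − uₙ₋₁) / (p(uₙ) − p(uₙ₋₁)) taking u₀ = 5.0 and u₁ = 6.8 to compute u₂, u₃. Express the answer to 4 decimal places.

p(5.0) = -11.400000, p(6.8) = 9.840000
u₂ = 6.800000 − 9.840000·(6.800000 − 5.000000) / (9.840000 − (-11.400000)) = 6.800000 − (17.712000)/(21.240000) = 5.966102
p(5.966102) = -0.805631
u₃ = 5.966102 − (-0.805631)·(5.966102 − 6.800000) / (-0.805631 − 9.840000) = 5.966102 − (0.671814)/(-10.645631) = 6.029209

5.9661, 6.0292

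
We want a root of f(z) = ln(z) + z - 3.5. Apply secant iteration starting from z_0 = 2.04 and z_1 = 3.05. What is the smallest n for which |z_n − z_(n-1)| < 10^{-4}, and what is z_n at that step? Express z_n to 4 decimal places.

n = 5, z_n = 2.5600

f(2.04) = -0.747050, f(3.05) = 0.665142
z_2 = 3.050000 − 0.665142·(1.010000)/(1.412192) = 2.574291;  |Δ| = 0.475709
f(2.574291) = 0.019865
z_3 = 2.574291 − 0.019865·(-0.475709)/(-0.645277) = 2.559646;  |Δ| = 0.014644
f(2.559646) = -0.000485
z_4 = 2.559646 − (-0.000485)·(-0.014644)/(-0.020349) = 2.559995;  |Δ| = 0.000349
f(2.559995) = 0.000000
z_5 = 2.559995 − 0.000000·(0.000349)/(0.000485) = 2.559995;  |Δ| = 0.000000
|z_5 − z_4| = 0.000000 < 10^{-4}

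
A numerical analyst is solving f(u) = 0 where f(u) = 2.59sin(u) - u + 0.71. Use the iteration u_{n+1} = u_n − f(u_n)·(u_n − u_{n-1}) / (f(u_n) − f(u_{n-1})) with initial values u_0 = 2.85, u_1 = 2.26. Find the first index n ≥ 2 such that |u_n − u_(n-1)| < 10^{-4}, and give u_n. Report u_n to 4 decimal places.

n = 5, u_n = 2.4203

f(2.85) = -1.395432, f(2.26) = 0.448839
u_2 = 2.260000 − 0.448839·(-0.590000)/(1.844271) = 2.403588;  |Δ| = 0.143588
f(2.403588) = 0.048998
u_3 = 2.403588 − 0.048998·(0.143588)/(-0.399842) = 2.421184;  |Δ| = 0.017596
f(2.421184) = -0.002581
u_4 = 2.421184 − (-0.002581)·(0.017596)/(-0.051579) = 2.420303;  |Δ| = 0.000881
f(2.420303) = 0.000013
u_5 = 2.420303 − 0.000013·(-0.000881)/(0.002594) = 2.420307;  |Δ| = 0.000004
|u_5 − u_4| = 0.000004 < 10^{-4}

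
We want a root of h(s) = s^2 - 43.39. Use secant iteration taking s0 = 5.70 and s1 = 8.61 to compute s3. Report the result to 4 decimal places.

h(5.70) = -10.900000, h(8.61) = 30.742100
s2 = 8.610000 − 30.742100·(8.610000 − 5.700000) / (30.742100 − (-10.900000)) = 8.610000 − (89.459511)/(41.642100) = 6.461705
h(6.461705) = -1.636367
s3 = 6.461705 − (-1.636367)·(6.461705 − 8.610000) / (-1.636367 − 30.742100) = 6.461705 − (3.515399)/(-32.378467) = 6.570277

6.5703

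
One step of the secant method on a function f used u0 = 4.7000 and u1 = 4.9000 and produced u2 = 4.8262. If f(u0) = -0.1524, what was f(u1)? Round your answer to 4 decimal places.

The secant line through (4.7000, -0.1524) and (4.9000, f(u1)) crosses zero at u2 = 4.8262.
So (4.7000, -0.1524), (4.9000, f(u1)), (4.8262, 0) are collinear:
f(u1) = -0.1524 · (4.9000 − 4.8262) / (4.7000 − 4.8262) = -0.1524 · (0.073800)/(-0.126200) = 0.089121

0.0891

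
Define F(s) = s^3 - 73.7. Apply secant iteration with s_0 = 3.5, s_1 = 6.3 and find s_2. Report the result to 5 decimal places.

F(3.5) = -30.8250000, F(6.3) = 176.3470000
s_2 = 6.3000000 − 176.3470000·(6.3000000 − 3.5000000) / (176.3470000 − (-30.8250000)) = 6.3000000 − (493.7716000)/(207.1720000) = 3.9166104

3.91661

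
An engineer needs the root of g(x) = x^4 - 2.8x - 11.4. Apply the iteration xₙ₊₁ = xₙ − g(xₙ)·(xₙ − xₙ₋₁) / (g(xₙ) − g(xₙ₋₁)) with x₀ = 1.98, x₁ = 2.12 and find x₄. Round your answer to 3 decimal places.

g(1.98) = -1.57446, g(2.12) = 2.86363
x₂ = 2.12000 − 2.86363·(2.12000 − 1.98000) / (2.86363 − (-1.57446)) = 2.12000 − (0.40091)/(4.43810) = 2.02967
g(2.02967) = -0.11240
x₃ = 2.02967 − (-0.11240)·(2.02967 − 2.12000) / (-0.11240 − 2.86363) = 2.02967 − (0.01015)/(-2.97604) = 2.03308
g(2.03308) = -0.00756
x₄ = 2.03308 − (-0.00756)·(2.03308 − 2.02967) / (-0.00756 − (-0.11240)) = 2.03308 − (-0.00003)/(0.10485) = 2.03332

2.033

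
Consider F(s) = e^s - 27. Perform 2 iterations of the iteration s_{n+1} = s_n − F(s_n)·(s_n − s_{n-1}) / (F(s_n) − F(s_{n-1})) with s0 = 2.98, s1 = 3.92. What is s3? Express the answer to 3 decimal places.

3.270

F(2.98) = -7.31218, F(3.92) = 23.40044
s2 = 3.92000 − 23.40044·(3.92000 − 2.98000) / (23.40044 − (-7.31218)) = 3.92000 − (21.99642)/(30.71263) = 3.20380
F(3.20380) = -2.37410
s3 = 3.20380 − (-2.37410)·(3.20380 − 3.92000) / (-2.37410 − 23.40044) = 3.20380 − (1.70033)/(-25.77454) = 3.26977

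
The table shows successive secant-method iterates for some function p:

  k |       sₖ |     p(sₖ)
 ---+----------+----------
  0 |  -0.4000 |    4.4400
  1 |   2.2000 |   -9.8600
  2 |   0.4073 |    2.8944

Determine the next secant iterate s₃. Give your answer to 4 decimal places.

s₃ = 0.4073 − 2.8944·(0.4073 − 2.2000) / (2.8944 − (-9.8600))
   = 0.4073 − (-5.188791)/(12.754400) = 0.814124

0.8141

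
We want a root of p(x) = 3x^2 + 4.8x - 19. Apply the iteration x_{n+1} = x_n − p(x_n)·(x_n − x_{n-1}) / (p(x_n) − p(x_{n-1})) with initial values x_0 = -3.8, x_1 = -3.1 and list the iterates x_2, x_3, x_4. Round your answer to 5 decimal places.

p(-3.8) = 6.0800000, p(-3.1) = -5.0500000
x_2 = -3.1000000 − (-5.0500000)·(-3.1000000 − (-3.8000000)) / (-5.0500000 − 6.0800000) = -3.1000000 − (-3.5350000)/(-11.1300000) = -3.4176101
p(-3.4176101) = -0.3643527
x_3 = -3.4176101 − (-0.3643527)·(-3.4176101 − (-3.1000000)) / (-0.3643527 − (-5.0500000)) = -3.4176101 − (0.1157221)/(4.6856473) = -3.4423072
p(-3.4423072) = 0.0253620
x_4 = -3.4423072 − 0.0253620·(-3.4423072 − (-3.4176101)) / (0.0253620 − (-0.3643527)) = -3.4423072 − (-0.0006264)/(0.3897147) = -3.4406999

-3.41761, -3.44231, -3.44070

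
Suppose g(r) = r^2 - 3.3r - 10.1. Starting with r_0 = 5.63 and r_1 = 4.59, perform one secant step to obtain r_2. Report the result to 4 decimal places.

5.1939

g(5.63) = 3.017900, g(4.59) = -4.178900
r_2 = 4.590000 − (-4.178900)·(4.590000 − 5.630000) / (-4.178900 − 3.017900) = 4.590000 − (4.346056)/(-7.196800) = 5.193887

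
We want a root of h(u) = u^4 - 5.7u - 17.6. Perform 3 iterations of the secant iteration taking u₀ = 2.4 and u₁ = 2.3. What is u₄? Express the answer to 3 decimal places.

2.361

h(2.4) = 1.89760, h(2.3) = -2.72590
u₂ = 2.30000 − (-2.72590)·(2.30000 − 2.40000) / (-2.72590 − 1.89760) = 2.30000 − (0.27259)/(-4.62350) = 2.35896
h(2.35896) = -0.08039
u₃ = 2.35896 − (-0.08039)·(2.35896 − 2.30000) / (-0.08039 − (-2.72590)) = 2.35896 − (-0.00474)/(2.64551) = 2.36075
h(2.36075) = 0.00358
u₄ = 2.36075 − 0.00358·(2.36075 − 2.35896) / (0.00358 − (-0.08039)) = 2.36075 − (0.00001)/(0.08396) = 2.36067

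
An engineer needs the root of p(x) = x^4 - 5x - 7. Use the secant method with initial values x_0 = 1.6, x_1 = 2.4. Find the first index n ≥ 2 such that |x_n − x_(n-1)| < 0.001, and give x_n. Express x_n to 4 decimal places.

p(1.6) = -8.446400, p(2.4) = 14.177600
x_2 = 2.400000 − 14.177600·(0.800000)/(22.624000) = 1.898670;  |Δ| = 0.501330
p(1.898670) = -3.497692
x_3 = 1.898670 − (-3.497692)·(-0.501330)/(-17.675292) = 1.997877;  |Δ| = 0.099206
p(1.997877) = -1.057226
x_4 = 1.997877 − (-1.057226)·(0.099206)/(2.440466) = 2.040853;  |Δ| = 0.042977
p(2.040853) = 0.143642
x_5 = 2.040853 − 0.143642·(0.042977)/(1.200868) = 2.035713;  |Δ| = 0.005141
p(2.035713) = -0.004785
x_6 = 2.035713 − (-0.004785)·(-0.005141)/(-0.148426) = 2.035878;  |Δ| = 0.000166
|x_6 − x_5| = 0.000166 < 0.001

n = 6, x_n = 2.0359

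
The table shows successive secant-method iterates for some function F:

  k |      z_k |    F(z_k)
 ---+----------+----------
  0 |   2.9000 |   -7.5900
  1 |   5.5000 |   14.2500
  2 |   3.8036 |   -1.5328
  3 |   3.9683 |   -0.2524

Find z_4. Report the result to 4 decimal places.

z_4 = 3.9683 − (-0.2524)·(3.9683 − 3.8036) / (-0.2524 − (-1.5328))
   = 3.9683 − (-0.041570)/(1.280400) = 4.000767

4.0008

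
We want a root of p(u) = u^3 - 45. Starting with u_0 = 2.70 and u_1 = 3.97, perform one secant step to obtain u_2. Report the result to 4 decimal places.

3.4497

p(2.70) = -25.317000, p(3.97) = 17.570773
u_2 = 3.970000 − 17.570773·(3.970000 − 2.700000) / (17.570773 − (-25.317000)) = 3.970000 − (22.314882)/(42.887773) = 3.449691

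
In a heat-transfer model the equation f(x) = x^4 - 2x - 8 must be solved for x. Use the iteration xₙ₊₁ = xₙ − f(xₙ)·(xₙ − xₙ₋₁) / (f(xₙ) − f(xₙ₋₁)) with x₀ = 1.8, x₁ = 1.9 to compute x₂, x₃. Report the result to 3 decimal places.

1.847, 1.849

f(1.8) = -1.10240, f(1.9) = 1.23210
x₂ = 1.90000 − 1.23210·(1.90000 − 1.80000) / (1.23210 − (-1.10240)) = 1.90000 − (0.12321)/(2.33450) = 1.84722
f(1.84722) = -0.05113
x₃ = 1.84722 − (-0.05113)·(1.84722 − 1.90000) / (-0.05113 − 1.23210) = 1.84722 − (0.00270)/(-1.28323) = 1.84933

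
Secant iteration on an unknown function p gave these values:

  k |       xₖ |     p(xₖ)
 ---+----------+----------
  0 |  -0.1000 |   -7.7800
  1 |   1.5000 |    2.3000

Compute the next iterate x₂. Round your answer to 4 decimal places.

x₂ = 1.5000 − 2.3000·(1.5000 − (-0.1000)) / (2.3000 − (-7.7800))
   = 1.5000 − (3.680000)/(10.080000) = 1.134921

1.1349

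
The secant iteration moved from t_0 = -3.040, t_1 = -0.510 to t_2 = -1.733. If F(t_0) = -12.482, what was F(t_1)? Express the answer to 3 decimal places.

The secant line through (-3.040, -12.482) and (-0.510, F(t_1)) crosses zero at t_2 = -1.733.
So (-3.040, -12.482), (-0.510, F(t_1)), (-1.733, 0) are collinear:
F(t_1) = -12.482 · (-0.510 − (-1.733)) / (-3.040 − (-1.733)) = -12.482 · (1.22300)/(-1.30700) = 11.67979

11.680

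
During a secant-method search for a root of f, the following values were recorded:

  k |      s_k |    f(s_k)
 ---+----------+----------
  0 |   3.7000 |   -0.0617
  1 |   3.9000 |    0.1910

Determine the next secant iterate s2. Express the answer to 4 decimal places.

s2 = 3.9000 − 0.1910·(3.9000 − 3.7000) / (0.1910 − (-0.0617))
   = 3.9000 − (0.038200)/(0.252700) = 3.748833

3.7488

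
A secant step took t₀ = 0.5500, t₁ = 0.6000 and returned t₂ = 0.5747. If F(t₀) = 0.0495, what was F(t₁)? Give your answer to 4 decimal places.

The secant line through (0.5500, 0.0495) and (0.6000, F(t₁)) crosses zero at t₂ = 0.5747.
So (0.5500, 0.0495), (0.6000, F(t₁)), (0.5747, 0) are collinear:
F(t₁) = 0.0495 · (0.6000 − 0.5747) / (0.5500 − 0.5747) = 0.0495 · (0.025300)/(-0.024700) = -0.050702

-0.0507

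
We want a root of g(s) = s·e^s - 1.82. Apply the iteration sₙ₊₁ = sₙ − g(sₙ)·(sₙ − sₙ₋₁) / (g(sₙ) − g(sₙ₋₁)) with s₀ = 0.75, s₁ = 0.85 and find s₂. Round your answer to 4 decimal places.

0.8079

g(0.75) = -0.232250, g(0.85) = 0.168700
s₂ = 0.850000 − 0.168700·(0.850000 − 0.750000) / (0.168700 − (-0.232250)) = 0.850000 − (0.016870)/(0.400950) = 0.807925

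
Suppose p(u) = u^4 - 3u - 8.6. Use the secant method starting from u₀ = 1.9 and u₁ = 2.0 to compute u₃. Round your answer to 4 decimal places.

p(1.9) = -1.267900, p(2.0) = 1.400000
u₂ = 2.000000 − 1.400000·(2.000000 − 1.900000) / (1.400000 − (-1.267900)) = 2.000000 − (0.140000)/(2.667900) = 1.947524
p(1.947524) = -0.056856
u₃ = 1.947524 − (-0.056856)·(1.947524 − 2.000000) / (-0.056856 − 1.400000) = 1.947524 − (0.002984)/(-1.456856) = 1.949572

1.9496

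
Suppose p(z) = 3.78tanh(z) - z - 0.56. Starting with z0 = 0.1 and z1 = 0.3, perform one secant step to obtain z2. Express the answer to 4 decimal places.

0.2080

p(0.1) = -0.283255, p(0.3) = 0.241162
z2 = 0.300000 − 0.241162·(0.300000 − 0.100000) / (0.241162 − (-0.283255)) = 0.300000 − (0.048232)/(0.524417) = 0.208027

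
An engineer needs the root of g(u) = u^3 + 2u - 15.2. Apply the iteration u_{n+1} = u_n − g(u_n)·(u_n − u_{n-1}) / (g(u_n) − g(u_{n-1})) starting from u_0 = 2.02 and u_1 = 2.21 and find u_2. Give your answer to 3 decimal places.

g(2.02) = -2.91759, g(2.21) = 0.01386
u_2 = 2.21000 − 0.01386·(2.21000 − 2.02000) / (0.01386 − (-2.91759)) = 2.21000 − (0.00263)/(2.93145) = 2.20910

2.209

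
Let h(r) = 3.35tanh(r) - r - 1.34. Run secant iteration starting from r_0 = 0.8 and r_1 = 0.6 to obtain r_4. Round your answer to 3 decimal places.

h(0.8) = 0.08452, h(0.6) = -0.14088
r_2 = 0.60000 − (-0.14088)·(0.60000 − 0.80000) / (-0.14088 − 0.08452) = 0.60000 − (0.02818)/(-0.22541) = 0.72500
h(0.72500) = 0.01199
r_3 = 0.72500 − 0.01199·(0.72500 − 0.60000) / (0.01199 − (-0.14088)) = 0.72500 − (0.00150)/(0.15288) = 0.71520
h(0.71520) = 0.00145
r_4 = 0.71520 − 0.00145·(0.71520 − 0.72500) / (0.00145 − 0.01199) = 0.71520 − (-0.00001)/(-0.01054) = 0.71385

0.714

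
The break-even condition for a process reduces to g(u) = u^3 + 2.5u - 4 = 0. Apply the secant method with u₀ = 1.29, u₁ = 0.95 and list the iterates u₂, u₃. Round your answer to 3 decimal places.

1.072, 1.088

g(1.29) = 1.37169, g(0.95) = -0.76763
u₂ = 0.95000 − (-0.76763)·(0.95000 − 1.29000) / (-0.76763 − 1.37169) = 0.95000 − (0.26099)/(-2.13931) = 1.07200
g(1.07200) = -0.08809
u₃ = 1.07200 − (-0.08809)·(1.07200 − 0.95000) / (-0.08809 − (-0.76763)) = 1.07200 − (-0.01075)/(0.67954) = 1.08781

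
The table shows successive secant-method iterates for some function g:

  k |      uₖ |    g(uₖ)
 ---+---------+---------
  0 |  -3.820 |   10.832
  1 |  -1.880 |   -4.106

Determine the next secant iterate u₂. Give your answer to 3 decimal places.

u₂ = -1.880 − (-4.106)·(-1.880 − (-3.820)) / (-4.106 − 10.832)
   = -1.880 − (-7.96564)/(-14.93800) = -2.41325

-2.413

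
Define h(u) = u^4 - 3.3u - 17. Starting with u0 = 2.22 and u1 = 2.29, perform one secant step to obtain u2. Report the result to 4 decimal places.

2.2209

h(2.22) = -0.036873, h(2.29) = 2.943585
u2 = 2.290000 − 2.943585·(2.290000 − 2.220000) / (2.943585 − (-0.036873)) = 2.290000 − (0.206051)/(2.980458) = 2.220866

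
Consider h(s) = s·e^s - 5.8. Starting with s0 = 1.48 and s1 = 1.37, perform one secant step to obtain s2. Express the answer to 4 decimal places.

1.4105

h(1.48) = 0.701560, h(1.37) = -0.408570
s2 = 1.370000 − (-0.408570)·(1.370000 − 1.480000) / (-0.408570 − 0.701560) = 1.370000 − (0.044943)/(-1.110129) = 1.410484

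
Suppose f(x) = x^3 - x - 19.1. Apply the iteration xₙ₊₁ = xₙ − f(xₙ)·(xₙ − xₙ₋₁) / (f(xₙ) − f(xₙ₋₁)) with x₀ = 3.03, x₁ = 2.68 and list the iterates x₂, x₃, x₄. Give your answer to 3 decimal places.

f(3.03) = 5.68813, f(2.68) = -2.53117
x₂ = 2.68000 − (-2.53117)·(2.68000 − 3.03000) / (-2.53117 − 5.68813) = 2.68000 − (0.88591)/(-8.21929) = 2.78778
f(2.78778) = -0.22185
x₃ = 2.78778 − (-0.22185)·(2.78778 − 2.68000) / (-0.22185 − (-2.53117)) = 2.78778 − (-0.02391)/(2.30932) = 2.79814
f(2.79814) = 0.01011
x₄ = 2.79814 − 0.01011·(2.79814 − 2.78778) / (0.01011 − (-0.22185)) = 2.79814 − (0.00010)/(0.23196) = 2.79769

2.788, 2.798, 2.798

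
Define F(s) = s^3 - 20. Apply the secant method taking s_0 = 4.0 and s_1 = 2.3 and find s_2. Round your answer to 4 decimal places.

F(4.0) = 44.000000, F(2.3) = -7.833000
s_2 = 2.300000 − (-7.833000)·(2.300000 − 4.000000) / (-7.833000 − 44.000000) = 2.300000 − (13.316100)/(-51.833000) = 2.556904

2.5569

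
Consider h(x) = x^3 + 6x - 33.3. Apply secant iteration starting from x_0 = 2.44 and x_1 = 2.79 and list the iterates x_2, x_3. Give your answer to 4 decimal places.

2.5957, 2.6042

h(2.44) = -4.133216, h(2.79) = 5.157639
x_2 = 2.790000 − 5.157639·(2.790000 − 2.440000) / (5.157639 − (-4.133216)) = 2.790000 − (1.805174)/(9.290855) = 2.595704
h(2.595704) = -0.236748
x_3 = 2.595704 − (-0.236748)·(2.595704 − 2.790000) / (-0.236748 − 5.157639) = 2.595704 − (0.045999)/(-5.394387) = 2.604231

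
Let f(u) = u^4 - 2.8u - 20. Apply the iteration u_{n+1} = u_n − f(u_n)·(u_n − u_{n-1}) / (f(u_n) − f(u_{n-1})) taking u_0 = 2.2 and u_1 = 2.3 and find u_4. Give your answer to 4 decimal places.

2.2655

f(2.2) = -2.734400, f(2.3) = 1.544100
u_2 = 2.300000 − 1.544100·(2.300000 − 2.200000) / (1.544100 − (-2.734400)) = 2.300000 − (0.154410)/(4.278500) = 2.263910
f(2.263910) = -0.070355
u_3 = 2.263910 − (-0.070355)·(2.263910 − 2.300000) / (-0.070355 − 1.544100) = 2.263910 − (0.002539)/(-1.614455) = 2.265483
f(2.265483) = -0.001688
u_4 = 2.265483 − (-0.001688)·(2.265483 − 2.263910) / (-0.001688 − (-0.070355)) = 2.265483 − (-0.000003)/(0.068667) = 2.265522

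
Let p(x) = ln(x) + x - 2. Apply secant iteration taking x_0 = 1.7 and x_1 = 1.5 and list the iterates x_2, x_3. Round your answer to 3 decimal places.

1.558, 1.557

p(1.7) = 0.23063, p(1.5) = -0.09453
x_2 = 1.50000 − (-0.09453)·(1.50000 − 1.70000) / (-0.09453 − 0.23063) = 1.50000 − (0.01891)/(-0.32516) = 1.55815
p(1.55815) = 0.00164
x_3 = 1.55815 − 0.00164·(1.55815 − 1.50000) / (0.00164 − (-0.09453)) = 1.55815 − (0.00010)/(0.09618) = 1.55715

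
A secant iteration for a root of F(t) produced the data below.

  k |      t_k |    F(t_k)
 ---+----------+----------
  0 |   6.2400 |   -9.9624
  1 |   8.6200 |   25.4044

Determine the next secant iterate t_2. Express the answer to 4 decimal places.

6.9104

t_2 = 8.6200 − 25.4044·(8.6200 − 6.2400) / (25.4044 − (-9.9624))
   = 8.6200 − (60.462472)/(35.366800) = 6.910417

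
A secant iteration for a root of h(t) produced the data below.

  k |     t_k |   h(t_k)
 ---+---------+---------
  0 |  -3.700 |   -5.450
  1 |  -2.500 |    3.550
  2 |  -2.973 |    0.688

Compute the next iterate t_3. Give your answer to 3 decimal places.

t_3 = -2.973 − 0.688·(-2.973 − (-2.500)) / (0.688 − 3.550)
   = -2.973 − (-0.32542)/(-2.86200) = -3.08671

-3.087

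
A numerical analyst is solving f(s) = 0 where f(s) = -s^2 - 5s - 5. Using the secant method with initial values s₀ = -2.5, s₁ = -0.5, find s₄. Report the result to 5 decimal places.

f(-2.5) = 1.2500000, f(-0.5) = -2.7500000
s₂ = -0.5000000 − (-2.7500000)·(-0.5000000 − (-2.5000000)) / (-2.7500000 − 1.2500000) = -0.5000000 − (-5.5000000)/(-4.0000000) = -1.8750000
f(-1.8750000) = 0.8593750
s₃ = -1.8750000 − 0.8593750·(-1.8750000 − (-0.5000000)) / (0.8593750 − (-2.7500000)) = -1.8750000 − (-1.1816406)/(3.6093750) = -1.5476190
f(-1.5476190) = 0.3429705
s₄ = -1.5476190 − 0.3429705·(-1.5476190 − (-1.8750000)) / (0.3429705 − 0.8593750) = -1.5476190 − (0.1122820)/(-0.5164045) = -1.3301887

-1.33019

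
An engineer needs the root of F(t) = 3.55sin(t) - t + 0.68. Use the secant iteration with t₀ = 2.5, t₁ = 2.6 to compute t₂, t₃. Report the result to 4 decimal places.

F(2.5) = 0.304576, F(2.6) = -0.089970
t₂ = 2.600000 − (-0.089970)·(2.600000 − 2.500000) / (-0.089970 − 0.304576) = 2.600000 − (-0.008997)/(-0.394546) = 2.577197
F(2.577197) = 0.001719
t₃ = 2.577197 − 0.001719·(2.577197 − 2.600000) / (0.001719 − (-0.089970)) = 2.577197 − (-0.000039)/(0.091689) = 2.577624

2.5772, 2.5776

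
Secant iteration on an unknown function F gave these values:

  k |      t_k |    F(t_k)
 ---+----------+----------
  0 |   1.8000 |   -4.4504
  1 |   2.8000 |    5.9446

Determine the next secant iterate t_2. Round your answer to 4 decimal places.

t_2 = 2.8000 − 5.9446·(2.8000 − 1.8000) / (5.9446 − (-4.4504))
   = 2.8000 − (5.944600)/(10.395000) = 2.228129

2.2281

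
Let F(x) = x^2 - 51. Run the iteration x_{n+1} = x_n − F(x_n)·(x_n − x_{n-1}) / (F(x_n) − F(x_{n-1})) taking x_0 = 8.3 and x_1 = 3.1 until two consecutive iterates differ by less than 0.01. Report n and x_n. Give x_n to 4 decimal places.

n = 5, x_n = 7.1414

F(8.3) = 17.890000, F(3.1) = -41.390000
x_2 = 3.100000 − (-41.390000)·(-5.200000)/(-59.280000) = 6.730702;  |Δ| = 3.630702
F(6.730702) = -5.697654
x_3 = 6.730702 − (-5.697654)·(3.630702)/(35.692346) = 7.310279;  |Δ| = 0.579578
F(7.310279) = 2.440183
x_4 = 7.310279 − 2.440183·(0.579578)/(8.137837) = 7.136489;  |Δ| = 0.173790
F(7.136489) = -0.070522
x_5 = 7.136489 − (-0.070522)·(-0.173790)/(-2.510705) = 7.141371;  |Δ| = 0.004881
|x_5 − x_4| = 0.004881 < 0.01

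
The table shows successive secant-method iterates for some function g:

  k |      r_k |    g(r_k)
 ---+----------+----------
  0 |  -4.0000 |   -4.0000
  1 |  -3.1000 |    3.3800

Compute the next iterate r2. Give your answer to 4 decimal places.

-3.5122

r2 = -3.1000 − 3.3800·(-3.1000 − (-4.0000)) / (3.3800 − (-4.0000))
   = -3.1000 − (3.042000)/(7.380000) = -3.512195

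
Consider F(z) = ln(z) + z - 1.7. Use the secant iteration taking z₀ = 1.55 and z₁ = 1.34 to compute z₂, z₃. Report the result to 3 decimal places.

1.380, 1.379

F(1.55) = 0.28825, F(1.34) = -0.06733
z₂ = 1.34000 − (-0.06733)·(1.34000 − 1.55000) / (-0.06733 − 0.28825) = 1.34000 − (0.01414)/(-0.35559) = 1.37976
F(1.37976) = 0.00168
z₃ = 1.37976 − 0.00168·(1.37976 − 1.34000) / (0.00168 − (-0.06733)) = 1.37976 − (0.00007)/(0.06901) = 1.37880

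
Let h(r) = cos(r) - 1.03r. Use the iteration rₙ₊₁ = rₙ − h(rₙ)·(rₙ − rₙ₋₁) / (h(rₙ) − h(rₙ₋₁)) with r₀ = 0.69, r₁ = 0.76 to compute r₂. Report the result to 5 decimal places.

h(0.69) = 0.0605460, h(0.76) = -0.0579640
r₂ = 0.7600000 − (-0.0579640)·(0.7600000 − 0.6900000) / (-0.0579640 − 0.0605460) = 0.7600000 − (-0.0040575)/(-0.1185100) = 0.7257626

0.72576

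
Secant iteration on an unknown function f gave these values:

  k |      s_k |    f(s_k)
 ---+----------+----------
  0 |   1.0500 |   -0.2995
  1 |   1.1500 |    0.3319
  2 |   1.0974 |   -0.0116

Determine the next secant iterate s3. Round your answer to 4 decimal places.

s3 = 1.0974 − (-0.0116)·(1.0974 − 1.1500) / (-0.0116 − 0.3319)
   = 1.0974 − (0.000610)/(-0.343500) = 1.099176

1.0992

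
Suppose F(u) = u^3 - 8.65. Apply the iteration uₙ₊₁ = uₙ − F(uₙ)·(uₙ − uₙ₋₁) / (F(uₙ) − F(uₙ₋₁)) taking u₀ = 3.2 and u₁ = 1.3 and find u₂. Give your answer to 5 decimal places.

F(3.2) = 24.1180000, F(1.3) = -6.4530000
u₂ = 1.3000000 − (-6.4530000)·(1.3000000 − 3.2000000) / (-6.4530000 − 24.1180000) = 1.3000000 − (12.2607000)/(-30.5710000) = 1.7010566

1.70106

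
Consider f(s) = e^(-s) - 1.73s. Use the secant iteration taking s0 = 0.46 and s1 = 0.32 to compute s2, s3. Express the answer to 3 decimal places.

f(0.46) = -0.16452, f(0.32) = 0.17255
s2 = 0.32000 − 0.17255·(0.32000 − 0.46000) / (0.17255 − (-0.16452)) = 0.32000 − (-0.02416)/(0.33707) = 0.39167
f(0.39167) = -0.00166
s3 = 0.39167 − (-0.00166)·(0.39167 − 0.32000) / (-0.00166 − 0.17255) = 0.39167 − (-0.00012)/(-0.17421) = 0.39099

0.392, 0.391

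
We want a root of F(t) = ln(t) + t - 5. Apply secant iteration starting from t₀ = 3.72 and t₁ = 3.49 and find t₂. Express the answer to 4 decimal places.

F(3.72) = 0.033724, F(3.49) = -0.260098
t₂ = 3.490000 − (-0.260098)·(3.490000 − 3.720000) / (-0.260098 − 0.033724) = 3.490000 − (0.059823)/(-0.293822) = 3.693602

3.6936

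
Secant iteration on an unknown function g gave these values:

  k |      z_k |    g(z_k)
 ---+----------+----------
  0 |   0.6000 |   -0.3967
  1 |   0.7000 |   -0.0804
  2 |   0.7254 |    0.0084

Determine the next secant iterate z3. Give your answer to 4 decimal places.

0.7230

z3 = 0.7254 − 0.0084·(0.7254 − 0.7000) / (0.0084 − (-0.0804))
   = 0.7254 − (0.000213)/(0.088800) = 0.722997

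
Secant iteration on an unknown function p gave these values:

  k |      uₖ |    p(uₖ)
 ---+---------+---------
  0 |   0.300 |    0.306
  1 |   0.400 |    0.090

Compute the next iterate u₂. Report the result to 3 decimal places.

u₂ = 0.400 − 0.090·(0.400 − 0.300) / (0.090 − 0.306)
   = 0.400 − (0.00900)/(-0.21600) = 0.44167

0.442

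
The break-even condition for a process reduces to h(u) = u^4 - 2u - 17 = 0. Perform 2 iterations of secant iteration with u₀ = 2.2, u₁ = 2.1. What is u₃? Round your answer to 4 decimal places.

h(2.2) = 2.025600, h(2.1) = -1.751900
u₂ = 2.100000 − (-1.751900)·(2.100000 − 2.200000) / (-1.751900 − 2.025600) = 2.100000 − (0.175190)/(-3.777500) = 2.146377
h(2.146377) = -0.068902
u₃ = 2.146377 − (-0.068902)·(2.146377 − 2.100000) / (-0.068902 − (-1.751900)) = 2.146377 − (-0.003195)/(1.682998) = 2.148276

2.1483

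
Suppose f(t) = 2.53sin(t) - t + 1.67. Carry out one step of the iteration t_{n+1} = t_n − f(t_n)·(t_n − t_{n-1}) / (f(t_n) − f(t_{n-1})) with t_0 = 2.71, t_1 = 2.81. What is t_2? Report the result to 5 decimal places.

2.71548

f(2.71) = 0.0183444, f(2.81) = -0.3163602
t_2 = 2.8100000 − (-0.3163602)·(2.8100000 − 2.7100000) / (-0.3163602 − 0.0183444) = 2.8100000 − (-0.0316360)/(-0.3347046) = 2.7154808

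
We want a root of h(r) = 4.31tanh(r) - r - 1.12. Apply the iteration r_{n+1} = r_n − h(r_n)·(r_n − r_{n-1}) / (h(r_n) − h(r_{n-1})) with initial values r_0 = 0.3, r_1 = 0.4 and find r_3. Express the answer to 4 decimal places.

0.3572

h(0.3) = -0.164443, h(0.4) = 0.117580
r_2 = 0.400000 − 0.117580·(0.400000 − 0.300000) / (0.117580 − (-0.164443)) = 0.400000 − (0.011758)/(0.282023) = 0.358308
h(0.358308) = 0.003138
r_3 = 0.358308 − 0.003138·(0.358308 − 0.400000) / (0.003138 − 0.117580) = 0.358308 − (-0.000131)/(-0.114442) = 0.357165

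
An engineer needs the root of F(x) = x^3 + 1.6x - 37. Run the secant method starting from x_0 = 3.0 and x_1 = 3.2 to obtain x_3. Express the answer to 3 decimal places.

F(3.0) = -5.20000, F(3.2) = 0.88800
x_2 = 3.20000 − 0.88800·(3.20000 − 3.00000) / (0.88800 − (-5.20000)) = 3.20000 − (0.17760)/(6.08800) = 3.17083
F(3.17083) = -0.04670
x_3 = 3.17083 − (-0.04670)·(3.17083 − 3.20000) / (-0.04670 − 0.88800) = 3.17083 − (0.00136)/(-0.93470) = 3.17229

3.172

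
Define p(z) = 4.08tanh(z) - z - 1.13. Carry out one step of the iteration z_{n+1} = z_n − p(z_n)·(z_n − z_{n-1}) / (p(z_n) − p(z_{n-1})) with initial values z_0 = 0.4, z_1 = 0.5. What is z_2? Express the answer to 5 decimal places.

p(0.4) = 0.0201918, p(0.5) = 0.2554380
z_2 = 0.5000000 − 0.2554380·(0.5000000 − 0.4000000) / (0.2554380 − 0.0201918) = 0.5000000 − (0.0255438)/(0.2352462) = 0.3914168

0.39142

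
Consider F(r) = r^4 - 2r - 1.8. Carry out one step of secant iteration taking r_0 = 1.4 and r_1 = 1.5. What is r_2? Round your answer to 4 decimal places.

1.4743

F(1.4) = -0.758400, F(1.5) = 0.262500
r_2 = 1.500000 − 0.262500·(1.500000 − 1.400000) / (0.262500 − (-0.758400)) = 1.500000 − (0.026250)/(1.020900) = 1.474287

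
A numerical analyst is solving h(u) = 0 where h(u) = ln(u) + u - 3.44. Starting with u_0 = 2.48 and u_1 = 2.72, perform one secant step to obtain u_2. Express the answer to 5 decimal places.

h(2.48) = -0.0517414, h(2.72) = 0.2806319
u_2 = 2.7200000 − 0.2806319·(2.7200000 − 2.4800000) / (0.2806319 − (-0.0517414)) = 2.7200000 − (0.0673517)/(0.3323733) = 2.5173614

2.51736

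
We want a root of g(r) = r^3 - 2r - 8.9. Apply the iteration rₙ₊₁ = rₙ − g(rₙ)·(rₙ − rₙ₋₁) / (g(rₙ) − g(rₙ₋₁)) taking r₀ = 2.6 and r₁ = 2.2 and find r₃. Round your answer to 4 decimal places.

g(2.6) = 3.476000, g(2.2) = -2.652000
r₂ = 2.200000 − (-2.652000)·(2.200000 − 2.600000) / (-2.652000 − 3.476000) = 2.200000 − (1.060800)/(-6.128000) = 2.373107
g(2.373107) = -0.281736
r₃ = 2.373107 − (-0.281736)·(2.373107 − 2.200000) / (-0.281736 − (-2.652000)) = 2.373107 − (-0.048771)/(2.370264) = 2.393683

2.3937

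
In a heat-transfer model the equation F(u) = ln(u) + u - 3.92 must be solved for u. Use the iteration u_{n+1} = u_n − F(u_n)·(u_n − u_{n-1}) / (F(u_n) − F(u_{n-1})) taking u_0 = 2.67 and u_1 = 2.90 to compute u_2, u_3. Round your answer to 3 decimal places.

F(2.67) = -0.26792, F(2.90) = 0.04471
u_2 = 2.90000 − 0.04471·(2.90000 − 2.67000) / (0.04471 − (-0.26792)) = 2.90000 − (0.01028)/(0.31263) = 2.86711
F(2.86711) = 0.00041
u_3 = 2.86711 − 0.00041·(2.86711 − 2.90000) / (0.00041 − 0.04471) = 2.86711 − (-0.00001)/(-0.04430) = 2.86680

2.867, 2.867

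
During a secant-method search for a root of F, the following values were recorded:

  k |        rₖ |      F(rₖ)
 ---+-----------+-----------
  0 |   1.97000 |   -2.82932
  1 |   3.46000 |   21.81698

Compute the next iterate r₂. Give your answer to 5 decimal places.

r₂ = 3.46000 − 21.81698·(3.46000 − 1.97000) / (21.81698 − (-2.82932))
   = 3.46000 − (32.5073002)/(24.6463000) = 2.1410475

2.14105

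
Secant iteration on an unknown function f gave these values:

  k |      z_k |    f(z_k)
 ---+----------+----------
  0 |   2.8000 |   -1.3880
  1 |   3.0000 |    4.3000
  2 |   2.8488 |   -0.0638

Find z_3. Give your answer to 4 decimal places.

2.8510

z_3 = 2.8488 − (-0.0638)·(2.8488 − 3.0000) / (-0.0638 − 4.3000)
   = 2.8488 − (0.009647)/(-4.363800) = 2.851011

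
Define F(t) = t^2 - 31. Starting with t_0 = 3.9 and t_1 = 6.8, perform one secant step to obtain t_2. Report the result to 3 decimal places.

F(3.9) = -15.79000, F(6.8) = 15.24000
t_2 = 6.80000 − 15.24000·(6.80000 − 3.90000) / (15.24000 − (-15.79000)) = 6.80000 − (44.19600)/(31.03000) = 5.37570

5.376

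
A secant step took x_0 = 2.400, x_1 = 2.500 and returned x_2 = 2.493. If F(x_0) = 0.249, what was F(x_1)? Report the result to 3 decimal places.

-0.019

The secant line through (2.400, 0.249) and (2.500, F(x_1)) crosses zero at x_2 = 2.493.
So (2.400, 0.249), (2.500, F(x_1)), (2.493, 0) are collinear:
F(x_1) = 0.249 · (2.500 − 2.493) / (2.400 − 2.493) = 0.249 · (0.00700)/(-0.09300) = -0.01874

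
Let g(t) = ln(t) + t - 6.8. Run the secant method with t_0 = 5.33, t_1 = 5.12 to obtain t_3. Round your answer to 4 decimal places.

g(5.33) = 0.203351, g(5.12) = -0.046846
t_2 = 5.120000 − (-0.046846)·(5.120000 − 5.330000) / (-0.046846 − 0.203351) = 5.120000 − (0.009838)/(-0.250197) = 5.159319
g(5.159319) = 0.000124
t_3 = 5.159319 − 0.000124·(5.159319 − 5.120000) / (0.000124 − (-0.046846)) = 5.159319 − (0.000005)/(0.046970) = 5.159216

5.1592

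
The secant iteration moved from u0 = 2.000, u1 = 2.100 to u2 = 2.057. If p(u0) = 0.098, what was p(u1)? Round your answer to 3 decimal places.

The secant line through (2.000, 0.098) and (2.100, p(u1)) crosses zero at u2 = 2.057.
So (2.000, 0.098), (2.100, p(u1)), (2.057, 0) are collinear:
p(u1) = 0.098 · (2.100 − 2.057) / (2.000 − 2.057) = 0.098 · (0.04300)/(-0.05700) = -0.07393

-0.074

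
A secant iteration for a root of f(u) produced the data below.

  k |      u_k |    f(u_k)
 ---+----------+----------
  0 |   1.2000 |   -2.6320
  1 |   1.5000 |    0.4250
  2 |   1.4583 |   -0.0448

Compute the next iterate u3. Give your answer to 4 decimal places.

u3 = 1.4583 − (-0.0448)·(1.4583 − 1.5000) / (-0.0448 − 0.4250)
   = 1.4583 − (0.001868)/(-0.469800) = 1.462277

1.4623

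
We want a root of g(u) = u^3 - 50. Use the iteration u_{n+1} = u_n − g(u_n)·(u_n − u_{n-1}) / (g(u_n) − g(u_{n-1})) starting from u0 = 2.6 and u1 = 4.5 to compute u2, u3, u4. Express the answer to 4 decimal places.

g(2.6) = -32.424000, g(4.5) = 41.125000
u2 = 4.500000 − 41.125000·(4.500000 − 2.600000) / (41.125000 − (-32.424000)) = 4.500000 − (78.137500)/(73.549000) = 3.437613
g(3.437613) = -9.377097
u3 = 3.437613 − (-9.377097)·(3.437613 − 4.500000) / (-9.377097 − 41.125000) = 3.437613 − (9.962106)/(-50.502097) = 3.634874
g(3.634874) = -1.974912
u4 = 3.634874 − (-1.974912)·(3.634874 − 3.437613) / (-1.974912 − (-9.377097)) = 3.634874 − (-0.389574)/(7.402185) = 3.687504

3.4376, 3.6349, 3.6875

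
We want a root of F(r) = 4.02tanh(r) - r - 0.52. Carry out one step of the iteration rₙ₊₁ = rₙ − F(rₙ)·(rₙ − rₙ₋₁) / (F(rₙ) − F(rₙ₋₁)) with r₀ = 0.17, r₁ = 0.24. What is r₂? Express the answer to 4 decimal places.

F(0.17) = -0.013108, F(0.24) = 0.186693
r₂ = 0.240000 − 0.186693·(0.240000 − 0.170000) / (0.186693 − (-0.013108)) = 0.240000 − (0.013069)/(0.199801) = 0.174592

0.1746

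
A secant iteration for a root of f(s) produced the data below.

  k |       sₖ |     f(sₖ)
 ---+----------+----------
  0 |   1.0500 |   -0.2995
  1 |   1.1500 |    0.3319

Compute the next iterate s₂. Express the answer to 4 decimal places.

1.0974

s₂ = 1.1500 − 0.3319·(1.1500 − 1.0500) / (0.3319 − (-0.2995))
   = 1.1500 − (0.033190)/(0.631400) = 1.097434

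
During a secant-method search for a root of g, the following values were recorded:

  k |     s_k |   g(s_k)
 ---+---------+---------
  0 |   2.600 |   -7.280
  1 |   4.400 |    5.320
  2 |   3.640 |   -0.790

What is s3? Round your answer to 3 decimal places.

s3 = 3.640 − (-0.790)·(3.640 − 4.400) / (-0.790 − 5.320)
   = 3.640 − (0.60040)/(-6.11000) = 3.73827

3.738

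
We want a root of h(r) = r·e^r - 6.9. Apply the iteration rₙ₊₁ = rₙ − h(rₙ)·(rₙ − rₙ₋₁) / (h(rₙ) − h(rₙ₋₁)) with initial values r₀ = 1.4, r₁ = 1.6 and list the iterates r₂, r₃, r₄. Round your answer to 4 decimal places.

1.5088, 1.5153, 1.5157

h(1.4) = -1.222720, h(1.6) = 1.024852
r₂ = 1.600000 − 1.024852·(1.600000 − 1.400000) / (1.024852 − (-1.222720)) = 1.600000 − (0.204970)/(2.247572) = 1.508804
h(1.508804) = -0.078218
r₃ = 1.508804 − (-0.078218)·(1.508804 − 1.600000) / (-0.078218 − 1.024852) = 1.508804 − (0.007133)/(-1.103070) = 1.515270
h(1.515270) = -0.004533
r₄ = 1.515270 − (-0.004533)·(1.515270 − 1.508804) / (-0.004533 − (-0.078218)) = 1.515270 − (-0.000029)/(0.073685) = 1.515668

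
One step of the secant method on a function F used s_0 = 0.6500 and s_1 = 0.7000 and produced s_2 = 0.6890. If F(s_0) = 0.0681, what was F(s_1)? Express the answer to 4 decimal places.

The secant line through (0.6500, 0.0681) and (0.7000, F(s_1)) crosses zero at s_2 = 0.6890.
So (0.6500, 0.0681), (0.7000, F(s_1)), (0.6890, 0) are collinear:
F(s_1) = 0.0681 · (0.7000 − 0.6890) / (0.6500 − 0.6890) = 0.0681 · (0.011000)/(-0.039000) = -0.019208

-0.0192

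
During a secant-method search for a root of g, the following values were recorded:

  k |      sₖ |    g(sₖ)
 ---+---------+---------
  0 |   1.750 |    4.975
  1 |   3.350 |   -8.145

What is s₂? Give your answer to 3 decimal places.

2.357

s₂ = 3.350 − (-8.145)·(3.350 − 1.750) / (-8.145 − 4.975)
   = 3.350 − (-13.03200)/(-13.12000) = 2.35671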